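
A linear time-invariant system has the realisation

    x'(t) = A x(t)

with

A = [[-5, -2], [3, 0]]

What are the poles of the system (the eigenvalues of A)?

-3, -2

det(sI - A) = s^2 - (tr A)s + det A, with tr A = (-5) + 0 = -5 and det A = (-5)·0 - (-2)·3 = 0 - (-6) = 6.
So p(s) = det(sI - A) = s^2 + 5s + 6.
Factor s^2 + 5s + 6: two numbers with sum -5 and product 6 are -2 and -3, so s^2 + 5s + 6 = (s + 2)(s + 3).
Hence p(s) = (s + 2) (s + 3), with roots -3, -2.
All eigenvalues have negative real part, so the system is asymptotically stable.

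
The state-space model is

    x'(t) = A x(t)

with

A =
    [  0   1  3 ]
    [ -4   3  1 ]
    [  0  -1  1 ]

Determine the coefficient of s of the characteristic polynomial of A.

8

Expand det(sI - A) for the 3×3 matrix.
p(s) = s^3 - 4s^2 + 8s - 16.
(Check: constant term = det(-A) = (-1)^3 det A = -16; coefficient of s^2 = -tr A = -4.)
The coefficient of s is 8.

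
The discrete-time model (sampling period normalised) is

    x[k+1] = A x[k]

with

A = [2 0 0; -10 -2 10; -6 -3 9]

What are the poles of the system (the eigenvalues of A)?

det(zI - A) = z^3 - (tr A)z^2 + (M11 + M22 + M33)z - det A, where Mii is the 2×2 principal minor of A obtained by deleting row i and column i.
tr A = 2 + (-2) + 9 = 9; M11 = (-2)·9 - 10·(-3) = -18 - (-30) = 12; M22 = 2·9 - 0·(-6) = 18 - 0 = 18; M33 = 2·(-2) - 0·(-10) = -4 - 0 = -4; sum of minors = 26.
det A = 2·((-2)·9 - 10·(-3)) - 0·((-10)·9 - 10·(-6)) + 0·((-10)·(-3) - (-2)·(-6)) = 2·12 - 0·(-30) + 0·18 = 24.
So p(z) = det(zI - A) = z^3 - 9z^2 + 26z - 24.
Rational-root test: any integer root divides -24. Testing small divisors, z = 2 works: p(2) = 8 + (-36) + 52 + (-24) = 0, so (z - 2) is a factor.
Dividing, p(z) = (z - 2)(z^2 - 7z + 12).
Factor z^2 - 7z + 12: two numbers with sum 7 and product 12 are 4 and 3, so z^2 - 7z + 12 = (z - 4)(z - 3).
Hence p(z) = (z - 4) (z - 3) (z - 2), with roots 2, 3, 4.

2, 3, 4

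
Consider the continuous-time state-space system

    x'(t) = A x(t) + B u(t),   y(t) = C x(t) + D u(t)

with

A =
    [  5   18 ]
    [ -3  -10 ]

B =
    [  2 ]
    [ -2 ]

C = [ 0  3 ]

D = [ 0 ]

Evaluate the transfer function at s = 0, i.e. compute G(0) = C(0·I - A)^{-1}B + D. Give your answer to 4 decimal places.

G(0) = C(-A)^{-1}B + D = -C A^{-1} B + D.
det A = 4, so A^{-1} = (1/4)·adj(A) = [[-5/2, -9/2], [3/4, 5/4]]
A^{-1} B = [4, -1]^T
C A^{-1} B = -3
G(0) = D - C A^{-1} B = 0 - (-3) = 3

3.0000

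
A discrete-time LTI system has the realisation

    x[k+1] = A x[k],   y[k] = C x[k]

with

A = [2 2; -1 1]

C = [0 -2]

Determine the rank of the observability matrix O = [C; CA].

CA = [[2, -2]]
Observability matrix O = [C; CA] = [[0, -2], [2, -2]]
det(O) = 0·(-2) - (-2)·2 = 0 - (-4) = 4 ≠ 0, so rank(O) = 2.
rank(O) = 2 = n, so the pair (A, C) is completely observable.

2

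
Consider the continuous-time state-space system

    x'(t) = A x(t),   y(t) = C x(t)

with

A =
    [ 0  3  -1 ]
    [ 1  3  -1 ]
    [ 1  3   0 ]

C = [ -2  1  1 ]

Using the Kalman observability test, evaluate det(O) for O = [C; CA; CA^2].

CA = [[2, 0, 1]]
CA^2 = [[1, 9, -2]]
Observability matrix O = [C; CA; CA^2] = [[-2, 1, 1], [2, 0, 1], [1, 9, -2]]
Expanding along the first row, det(O) = (-2)·(0·(-2) - 1·9) - 1·(2·(-2) - 1·1) + 1·(2·9 - 0·1) = (-2)·(-9) - 1·(-5) + 1·18 = 41
Since det(O) ≠ 0, rank(O) = 3 and the system is completely observable.

41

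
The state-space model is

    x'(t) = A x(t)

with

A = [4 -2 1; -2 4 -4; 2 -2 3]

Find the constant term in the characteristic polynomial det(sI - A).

Expand det(sI - A) for the 3×3 matrix.
p(s) = s^3 - 11s^2 + 26s - 16.
(Check: constant term = det(-A) = (-1)^3 det A = -16; coefficient of s^2 = -tr A = -11.)
The constant term is -16.

-16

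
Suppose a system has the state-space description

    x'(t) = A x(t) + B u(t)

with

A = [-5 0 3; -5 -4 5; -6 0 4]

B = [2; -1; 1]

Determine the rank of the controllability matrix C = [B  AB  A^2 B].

AB = [[-7], [-1], [-8]]
A^2B = [[11], [-1], [10]]
Controllability matrix C = [B  AB  A^2B] = [[2, -7, 11], [-1, -1, -1], [1, -8, 10]]
The rows r1, r2, r3 of C are linearly dependent: -r1 - r2 + r3 = 0 (check each entry), so rank(C) ≤ 2.
The 2×2 minor from rows 1, 2, columns 1, 2 is 2·(-1) - (-7)·(-1) = -2 - 7 = -9 ≠ 0, so rank(C) = 2.
rank(C) = 2 < n = 3, so the pair (A, B) is not completely controllable.

2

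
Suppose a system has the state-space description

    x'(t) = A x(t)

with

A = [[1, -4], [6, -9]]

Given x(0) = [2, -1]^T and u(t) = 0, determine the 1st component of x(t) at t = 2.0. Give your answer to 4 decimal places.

det(sI - A) = s^2 - (tr A)s + det A, with tr A = 1 + (-9) = -8 and det A = 1·(-9) - (-4)·6 = -9 - (-24) = 15.
So p(s) = det(sI - A) = s^2 + 8s + 15.
Factor s^2 + 8s + 15: two numbers with sum -8 and product 15 are -3 and -5, so s^2 + 8s + 15 = (s + 3)(s + 5).
Hence p(s) = (s + 3) (s + 5), with roots -5, -3.
The eigenvalues -5, -3 are distinct and real, so A is diagonalisable and x(t) = e^{At} x(0) = V diag(e^{λ_i t}) V^{-1} x(0), where the columns of V are the eigenvectors.
λ = -5: A - (-5)I = [[6, -4], [6, -4]]. Row 1 gives 6·v1 + (-4)·v2 = 0, so take v_1 = [2, 3]^T.
λ = -3: A - (-3)I = [[4, -4], [6, -6]]. Row 1 gives 4·v1 + (-4)·v2 = 0, so take v_2 = [-1, -1]^T.
V = [v_1 v_2] = [[2, -1], [3, -1]] has det V = 1, so V^{-1} = adj(V)/det V = [[-1, 1], [-3, 2]].
Modal coordinates z(0) = V^{-1} x(0): (-1)·2 + 1·(-1) = -3; (-3)·2 + 2·(-1) = -8; so z(0) = [-3, -8]^T.
x_1(t) = Σ_i (v_i)_1 · z_i(0) · e^{λ_i t} (row 1 of V times the modal terms).
x_1(2.0) = 2·(-3)·e^{-5·2.0} + (-1)·(-8)·e^{-3·2.0} = (-6)·0.000045 + 8·0.002479 = 0.0196.

0.0196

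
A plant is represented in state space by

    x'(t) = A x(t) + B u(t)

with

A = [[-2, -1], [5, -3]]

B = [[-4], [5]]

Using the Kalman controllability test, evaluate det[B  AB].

125

AB = [[3], [-35]]
Controllability matrix C = [B  AB] = [[-4, 3], [5, -35]]
det(C) = (-4)·(-35) - 3·5 = 140 - 15 = 125
Since det(C) ≠ 0, rank(C) = 2 and the system is completely controllable.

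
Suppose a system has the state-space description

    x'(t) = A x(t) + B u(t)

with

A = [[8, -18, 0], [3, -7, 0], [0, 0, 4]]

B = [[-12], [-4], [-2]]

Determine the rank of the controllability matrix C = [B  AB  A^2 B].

2

AB = [[-24], [-8], [-8]]
A^2B = [[-48], [-16], [-32]]
Controllability matrix C = [B  AB  A^2B] = [[-12, -24, -48], [-4, -8, -16], [-2, -8, -32]]
The rows r1, r2, r3 of C are linearly dependent: -r1 + 3·r2 = 0 (check each entry), so rank(C) ≤ 2.
The 2×2 minor from rows 1, 3, columns 1, 2 is (-12)·(-8) - (-24)·(-2) = 96 - 48 = 48 ≠ 0, so rank(C) = 2.
rank(C) = 2 < n = 3, so the pair (A, B) is not completely controllable.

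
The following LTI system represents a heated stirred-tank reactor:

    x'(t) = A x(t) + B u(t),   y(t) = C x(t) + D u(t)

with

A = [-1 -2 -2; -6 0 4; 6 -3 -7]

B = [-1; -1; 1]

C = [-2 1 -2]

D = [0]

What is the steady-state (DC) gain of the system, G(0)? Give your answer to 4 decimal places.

5.7500

G(0) = C(-A)^{-1}B + D = -C A^{-1} B + D.
det A = -12, so A^{-1} = (1/-12)·adj(A) = [[-1, 2/3, 2/3], [3/2, -19/12, -4/3], [-3/2, 5/4, 1]]
A^{-1} B = [1, -5/4, 5/4]^T
C A^{-1} B = -23/4
G(0) = D - C A^{-1} B = 0 - (-23/4) = 23/4 ≈ 5.7500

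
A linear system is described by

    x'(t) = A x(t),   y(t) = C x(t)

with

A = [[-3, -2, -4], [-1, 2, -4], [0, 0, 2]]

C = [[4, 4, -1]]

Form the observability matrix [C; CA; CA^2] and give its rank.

CA = [[-16, 0, -34]]
CA^2 = [[48, 32, -4]]
Observability matrix O = [C; CA; CA^2] = [[4, 4, -1], [-16, 0, -34], [48, 32, -4]]
det(O) = 4·(0·(-4) - (-34)·32) - 4·((-16)·(-4) - (-34)·48) + (-1)·((-16)·32 - 0·48) = 4·1088 - 4·1696 + (-1)·(-512) = -1920 ≠ 0, so rank(O) = 3.
rank(O) = 3 = n, so the pair (A, C) is completely observable.

3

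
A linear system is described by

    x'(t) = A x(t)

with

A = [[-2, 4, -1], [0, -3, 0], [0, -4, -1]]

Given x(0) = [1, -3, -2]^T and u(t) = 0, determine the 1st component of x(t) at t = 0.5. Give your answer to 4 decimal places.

-1.4552

det(sI - A) = s^3 - (tr A)s^2 + (M11 + M22 + M33)s - det A, where Mii is the 2×2 principal minor of A obtained by deleting row i and column i.
tr A = (-2) + (-3) + (-1) = -6; M11 = (-3)·(-1) - 0·(-4) = 3 - 0 = 3; M22 = (-2)·(-1) - (-1)·0 = 2 - 0 = 2; M33 = (-2)·(-3) - 4·0 = 6 - 0 = 6; sum of minors = 11.
det A = (-2)·((-3)·(-1) - 0·(-4)) - 4·(0·(-1) - 0·0) + (-1)·(0·(-4) - (-3)·0) = (-2)·3 - 4·0 + (-1)·0 = -6.
So p(s) = det(sI - A) = s^3 + 6s^2 + 11s + 6.
Rational-root test: any integer root divides 6. Testing small divisors, s = -1 works: p(-1) = -1 + 6 + (-11) + 6 = 0, so (s + 1) is a factor.
Dividing, p(s) = (s + 1)(s^2 + 5s + 6).
Factor s^2 + 5s + 6: two numbers with sum -5 and product 6 are -2 and -3, so s^2 + 5s + 6 = (s + 2)(s + 3).
Hence p(s) = (s + 1) (s + 2) (s + 3), with roots -3, -2, -1.
The eigenvalues -3, -2, -1 are distinct and real, so A is diagonalisable and x(t) = e^{At} x(0) = V diag(e^{λ_i t}) V^{-1} x(0), where the columns of V are the eigenvectors.
λ = -3: A - (-3)I = [[1, 4, -1], [0, 0, 0], [0, -4, 2]]. v must be orthogonal to every row; (row 1) × (row 3) = [4, -2, -4], so take v_1 = [-2, 1, 2]^T.
λ = -2: A - (-2)I = [[0, 4, -1], [0, -1, 0], [0, -4, 1]]. v must be orthogonal to every row; (row 1) × (row 2) = [-1, 0, 0], so take v_2 = [-1, 0, 0]^T.
λ = -1: A - (-1)I = [[-1, 4, -1], [0, -2, 0], [0, -4, 0]]. v must be orthogonal to every row; (row 1) × (row 2) = [-2, 0, 2], so take v_3 = [1, 0, -1]^T.
V = [v_1 v_2 v_3] = [[-2, -1, 1], [1, 0, 0], [2, 0, -1]] has det V = -1, so V^{-1} = adj(V)/det V = [[0, 1, 0], [-1, 0, -1], [0, 2, -1]].
Modal coordinates z(0) = V^{-1} x(0): 0·1 + 1·(-3) + 0·(-2) = -3; (-1)·1 + 0·(-3) + (-1)·(-2) = 1; 0·1 + 2·(-3) + (-1)·(-2) = -4; so z(0) = [-3, 1, -4]^T.
x_1(t) = Σ_i (v_i)_1 · z_i(0) · e^{λ_i t} (row 1 of V times the modal terms).
x_1(0.5) = (-2)·(-3)·e^{-3·0.5} + (-1)·1·e^{-2·0.5} + 1·(-4)·e^{-1·0.5} = 6·0.223130 + (-1)·0.367879 + (-4)·0.606531 = -1.4552.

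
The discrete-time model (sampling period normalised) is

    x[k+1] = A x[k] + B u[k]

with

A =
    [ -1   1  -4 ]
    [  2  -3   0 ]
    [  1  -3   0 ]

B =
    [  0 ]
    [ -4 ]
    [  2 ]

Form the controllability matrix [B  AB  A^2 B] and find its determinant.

AB = [[-12], [12], [12]]
A^2B = [[-24], [-60], [-48]]
Controllability matrix C = [B  AB  A^2B] = [[0, -12, -24], [-4, 12, -60], [2, 12, -48]]
Expanding along the first row, det(C) = 0·(12·(-48) - (-60)·12) - (-12)·((-4)·(-48) - (-60)·2) + (-24)·((-4)·12 - 12·2) = 0·144 - (-12)·312 + (-24)·(-72) = 5472
Since det(C) ≠ 0, rank(C) = 3 and the system is completely controllable.

5472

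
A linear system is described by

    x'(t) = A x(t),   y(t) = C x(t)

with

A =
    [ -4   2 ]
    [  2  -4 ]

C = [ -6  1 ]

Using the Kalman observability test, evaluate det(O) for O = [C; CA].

CA = [[26, -16]]
Observability matrix O = [C; CA] = [[-6, 1], [26, -16]]
det(O) = (-6)·(-16) - 1·26 = 96 - 26 = 70
Since det(O) ≠ 0, rank(O) = 2 and the system is completely observable.

70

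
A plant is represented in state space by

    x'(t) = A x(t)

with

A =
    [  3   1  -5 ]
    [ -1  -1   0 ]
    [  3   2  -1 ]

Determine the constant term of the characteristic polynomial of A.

Expand det(sI - A) for the 3×3 matrix.
p(s) = s^3 - s^2 + 11s + 3.
(Check: constant term = det(-A) = (-1)^3 det A = 3; coefficient of s^2 = -tr A = -1.)
The constant term is 3.

3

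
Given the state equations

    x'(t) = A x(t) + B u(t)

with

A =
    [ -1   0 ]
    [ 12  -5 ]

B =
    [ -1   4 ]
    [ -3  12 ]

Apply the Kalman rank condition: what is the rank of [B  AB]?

1

AB = [[1, -4], [3, -12]]
Controllability matrix C = [B  AB] = [[-1, 4, 1, -4], [-3, 12, 3, -12]]
Every column of C is a scalar multiple of column 1 = [-1, -3] (multipliers 1, -4, -1, 4), so the columns span a one-dimensional space.
C ≠ 0, hence rank(C) = 1.
rank(C) = 1 < n = 2, so the pair (A, B) is not completely controllable.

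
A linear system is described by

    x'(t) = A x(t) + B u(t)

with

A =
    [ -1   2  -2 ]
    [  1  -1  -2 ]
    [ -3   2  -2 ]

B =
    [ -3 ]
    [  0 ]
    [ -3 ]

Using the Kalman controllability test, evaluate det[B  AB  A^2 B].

AB = [[9], [3], [15]]
A^2B = [[-33], [-24], [-51]]
Controllability matrix C = [B  AB  A^2B] = [[-3, 9, -33], [0, 3, -24], [-3, 15, -51]]
Expanding along the first row, det(C) = (-3)·(3·(-51) - (-24)·15) - 9·(0·(-51) - (-24)·(-3)) + (-33)·(0·15 - 3·(-3)) = (-3)·207 - 9·(-72) + (-33)·9 = -270
Since det(C) ≠ 0, rank(C) = 3 and the system is completely controllable.

-270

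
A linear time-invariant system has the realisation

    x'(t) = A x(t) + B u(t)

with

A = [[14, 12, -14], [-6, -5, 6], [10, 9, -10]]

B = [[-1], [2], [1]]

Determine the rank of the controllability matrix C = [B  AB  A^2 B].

AB = [[-4], [2], [-2]]
A^2B = [[-4], [2], [-2]]
Controllability matrix C = [B  AB  A^2B] = [[-1, -4, -4], [2, 2, 2], [1, -2, -2]]
The rows r1, r2, r3 of C are linearly dependent: -r1 - r2 + r3 = 0 (check each entry), so rank(C) ≤ 2.
The 2×2 minor from rows 1, 2, columns 1, 2 is (-1)·2 - (-4)·2 = -2 - (-8) = 6 ≠ 0, so rank(C) = 2.
rank(C) = 2 < n = 3, so the pair (A, B) is not completely controllable.

2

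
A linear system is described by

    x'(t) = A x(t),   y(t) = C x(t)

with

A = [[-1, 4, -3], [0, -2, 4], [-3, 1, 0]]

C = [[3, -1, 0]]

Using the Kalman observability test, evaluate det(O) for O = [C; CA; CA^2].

CA = [[-3, 14, -13]]
CA^2 = [[42, -53, 65]]
Observability matrix O = [C; CA; CA^2] = [[3, -1, 0], [-3, 14, -13], [42, -53, 65]]
Expanding along the first row, det(O) = 3·(14·65 - (-13)·(-53)) - (-1)·((-3)·65 - (-13)·42) + 0·((-3)·(-53) - 14·42) = 3·221 - (-1)·351 + 0·(-429) = 1014
Since det(O) ≠ 0, rank(O) = 3 and the system is completely observable.

1014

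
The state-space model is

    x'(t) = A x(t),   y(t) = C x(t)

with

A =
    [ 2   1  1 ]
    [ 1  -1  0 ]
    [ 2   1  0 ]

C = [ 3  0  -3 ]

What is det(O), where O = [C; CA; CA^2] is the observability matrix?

CA = [[0, 0, 3]]
CA^2 = [[6, 3, 0]]
Observability matrix O = [C; CA; CA^2] = [[3, 0, -3], [0, 0, 3], [6, 3, 0]]
Expanding along the first row, det(O) = 3·(0·0 - 3·3) - 0·(0·0 - 3·6) + (-3)·(0·3 - 0·6) = 3·(-9) - 0·(-18) + (-3)·0 = -27
Since det(O) ≠ 0, rank(O) = 3 and the system is completely observable.

-27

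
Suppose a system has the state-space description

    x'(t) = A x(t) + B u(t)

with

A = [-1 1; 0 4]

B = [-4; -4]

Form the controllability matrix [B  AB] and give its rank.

2

AB = [[0], [-16]]
Controllability matrix C = [B  AB] = [[-4, 0], [-4, -16]]
det(C) = (-4)·(-16) - 0·(-4) = 64 - 0 = 64 ≠ 0, so rank(C) = 2.
rank(C) = 2 = n, so the pair (A, B) is completely controllable.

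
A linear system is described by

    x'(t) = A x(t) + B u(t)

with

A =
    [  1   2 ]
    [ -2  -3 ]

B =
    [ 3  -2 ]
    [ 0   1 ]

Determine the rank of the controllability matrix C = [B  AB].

2

AB = [[3, 0], [-6, 1]]
Controllability matrix C = [B  AB] = [[3, -2, 3, 0], [0, 1, -6, 1]]
Take the 2×2 submatrix of C formed by columns 1, 2: [[3, -2], [0, 1]]. Its determinant is 3·1 - (-2)·0 = 3 - 0 = 3 ≠ 0.
So rank(C) ≥ 2; since C has 2 rows, rank(C) = 2.
rank(C) = 2 = n, so the pair (A, B) is completely controllable.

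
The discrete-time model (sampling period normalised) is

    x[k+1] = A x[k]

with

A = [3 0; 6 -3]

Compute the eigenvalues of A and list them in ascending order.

-3, 3

det(zI - A) = z^2 - (tr A)z + det A, with tr A = 3 + (-3) = 0 and det A = 3·(-3) - 0·6 = -9 - 0 = -9.
So p(z) = det(zI - A) = z^2 - 9.
Factor z^2 - 9: two numbers with sum 0 and product -9 are 3 and -3, so z^2 - 9 = (z - 3)(z + 3).
Hence p(z) = (z - 3) (z + 3), with roots -3, 3.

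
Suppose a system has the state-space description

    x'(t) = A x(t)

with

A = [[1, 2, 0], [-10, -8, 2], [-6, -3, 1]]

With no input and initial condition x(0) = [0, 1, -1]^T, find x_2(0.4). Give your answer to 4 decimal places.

det(sI - A) = s^3 - (tr A)s^2 + (M11 + M22 + M33)s - det A, where Mii is the 2×2 principal minor of A obtained by deleting row i and column i.
tr A = 1 + (-8) + 1 = -6; M11 = (-8)·1 - 2·(-3) = -8 - (-6) = -2; M22 = 1·1 - 0·(-6) = 1 - 0 = 1; M33 = 1·(-8) - 2·(-10) = -8 - (-20) = 12; sum of minors = 11.
det A = 1·((-8)·1 - 2·(-3)) - 2·((-10)·1 - 2·(-6)) + 0·((-10)·(-3) - (-8)·(-6)) = 1·(-2) - 2·2 + 0·(-18) = -6.
So p(s) = det(sI - A) = s^3 + 6s^2 + 11s + 6.
Rational-root test: any integer root divides 6. Testing small divisors, s = -1 works: p(-1) = -1 + 6 + (-11) + 6 = 0, so (s + 1) is a factor.
Dividing, p(s) = (s + 1)(s^2 + 5s + 6).
Factor s^2 + 5s + 6: two numbers with sum -5 and product 6 are -2 and -3, so s^2 + 5s + 6 = (s + 2)(s + 3).
Hence p(s) = (s + 1) (s + 2) (s + 3), with roots -3, -2, -1.
The eigenvalues -3, -2, -1 are distinct and real, so A is diagonalisable and x(t) = e^{At} x(0) = V diag(e^{λ_i t}) V^{-1} x(0), where the columns of V are the eigenvectors.
λ = -3: A - (-3)I = [[4, 2, 0], [-10, -5, 2], [-6, -3, 4]]. v must be orthogonal to every row; (row 1) × (row 2) = [4, -8, 0], so take v_1 = [-1, 2, 0]^T.
λ = -2: A - (-2)I = [[3, 2, 0], [-10, -6, 2], [-6, -3, 3]]. v must be orthogonal to every row; (row 1) × (row 2) = [4, -6, 2], so take v_2 = [2, -3, 1]^T.
λ = -1: A - (-1)I = [[2, 2, 0], [-10, -7, 2], [-6, -3, 2]]. v must be orthogonal to every row; (row 1) × (row 2) = [4, -4, 6], so take v_3 = [2, -2, 3]^T.
V = [v_1 v_2 v_3] = [[-1, 2, 2], [2, -3, -2], [0, 1, 3]] has det V = -1, so V^{-1} = adj(V)/det V = [[7, 4, -2], [6, 3, -2], [-2, -1, 1]].
Modal coordinates z(0) = V^{-1} x(0): 7·0 + 4·1 + (-2)·(-1) = 6; 6·0 + 3·1 + (-2)·(-1) = 5; (-2)·0 + (-1)·1 + 1·(-1) = -2; so z(0) = [6, 5, -2]^T.
x_2(t) = Σ_i (v_i)_2 · z_i(0) · e^{λ_i t} (row 2 of V times the modal terms).
x_2(0.4) = 2·6·e^{-3·0.4} + (-3)·5·e^{-2·0.4} + (-2)·(-2)·e^{-1·0.4} = 12·0.301194 + (-15)·0.449329 + 4·0.670320 = -0.4443.

-0.4443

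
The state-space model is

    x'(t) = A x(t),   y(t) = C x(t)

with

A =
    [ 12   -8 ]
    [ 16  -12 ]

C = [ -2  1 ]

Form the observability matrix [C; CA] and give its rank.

CA = [[-8, 4]]
Observability matrix O = [C; CA] = [[-2, 1], [-8, 4]]
Every row of O is a scalar multiple of row 1 = [-2, 1] (multipliers 1, 4), so the rows span a one-dimensional space.
O ≠ 0, hence rank(O) = 1.
rank(O) = 1 < n = 2, so the pair (A, C) is not completely observable.

1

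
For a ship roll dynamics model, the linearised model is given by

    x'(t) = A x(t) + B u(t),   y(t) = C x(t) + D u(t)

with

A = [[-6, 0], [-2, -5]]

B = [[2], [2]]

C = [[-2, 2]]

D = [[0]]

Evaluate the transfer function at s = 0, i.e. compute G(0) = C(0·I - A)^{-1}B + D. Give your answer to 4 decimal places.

G(0) = C(-A)^{-1}B + D = -C A^{-1} B + D.
det A = 30, so A^{-1} = (1/30)·adj(A) = [[-1/6, 0], [1/15, -1/5]]
A^{-1} B = [-1/3, -4/15]^T
C A^{-1} B = 2/15
G(0) = D - C A^{-1} B = 0 - (2/15) = -2/15 ≈ -0.1333

-0.1333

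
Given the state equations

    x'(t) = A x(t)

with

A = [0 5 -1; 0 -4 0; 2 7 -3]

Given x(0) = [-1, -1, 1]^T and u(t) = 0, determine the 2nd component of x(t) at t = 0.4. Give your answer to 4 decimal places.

det(sI - A) = s^3 - (tr A)s^2 + (M11 + M22 + M33)s - det A, where Mii is the 2×2 principal minor of A obtained by deleting row i and column i.
tr A = 0 + (-4) + (-3) = -7; M11 = (-4)·(-3) - 0·7 = 12 - 0 = 12; M22 = 0·(-3) - (-1)·2 = 0 - (-2) = 2; M33 = 0·(-4) - 5·0 = 0 - 0 = 0; sum of minors = 14.
det A = 0·((-4)·(-3) - 0·7) - 5·(0·(-3) - 0·2) + (-1)·(0·7 - (-4)·2) = 0·12 - 5·0 + (-1)·8 = -8.
So p(s) = det(sI - A) = s^3 + 7s^2 + 14s + 8.
Rational-root test: any integer root divides 8. Testing small divisors, s = -1 works: p(-1) = -1 + 7 + (-14) + 8 = 0, so (s + 1) is a factor.
Dividing, p(s) = (s + 1)(s^2 + 6s + 8).
Factor s^2 + 6s + 8: two numbers with sum -6 and product 8 are -2 and -4, so s^2 + 6s + 8 = (s + 2)(s + 4).
Hence p(s) = (s + 1) (s + 2) (s + 4), with roots -4, -2, -1.
The eigenvalues -4, -2, -1 are distinct and real, so A is diagonalisable and x(t) = e^{At} x(0) = V diag(e^{λ_i t}) V^{-1} x(0), where the columns of V are the eigenvectors.
λ = -4: A - (-4)I = [[4, 5, -1], [0, 0, 0], [2, 7, 1]]. v must be orthogonal to every row; (row 1) × (row 3) = [12, -6, 18], so take v_1 = [2, -1, 3]^T.
λ = -2: A - (-2)I = [[2, 5, -1], [0, -2, 0], [2, 7, -1]]. v must be orthogonal to every row; (row 1) × (row 2) = [-2, 0, -4], so take v_2 = [1, 0, 2]^T.
λ = -1: A - (-1)I = [[1, 5, -1], [0, -3, 0], [2, 7, -2]]. v must be orthogonal to every row; (row 1) × (row 2) = [-3, 0, -3], so take v_3 = [-1, 0, -1]^T.
V = [v_1 v_2 v_3] = [[2, 1, -1], [-1, 0, 0], [3, 2, -1]] has det V = 1, so V^{-1} = adj(V)/det V = [[0, -1, 0], [-1, 1, 1], [-2, -1, 1]].
Modal coordinates z(0) = V^{-1} x(0): 0·(-1) + (-1)·(-1) + 0·1 = 1; (-1)·(-1) + 1·(-1) + 1·1 = 1; (-2)·(-1) + (-1)·(-1) + 1·1 = 4; so z(0) = [1, 1, 4]^T.
x_2(t) = Σ_i (v_i)_2 · z_i(0) · e^{λ_i t} (row 2 of V times the modal terms).
x_2(0.4) = (-1)·1·e^{-4·0.4} + 0·1·e^{-2·0.4} + 0·4·e^{-1·0.4} = (-1)·0.201897 + 0·0.449329 + 0·0.670320 = -0.2019.

-0.2019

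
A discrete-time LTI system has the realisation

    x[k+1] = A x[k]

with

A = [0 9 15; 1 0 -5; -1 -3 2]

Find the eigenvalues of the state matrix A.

-3, 2, 3

det(zI - A) = z^3 - (tr A)z^2 + (M11 + M22 + M33)z - det A, where Mii is the 2×2 principal minor of A obtained by deleting row i and column i.
tr A = 0 + 0 + 2 = 2; M11 = 0·2 - (-5)·(-3) = 0 - 15 = -15; M22 = 0·2 - 15·(-1) = 0 - (-15) = 15; M33 = 0·0 - 9·1 = 0 - 9 = -9; sum of minors = -9.
det A = 0·(0·2 - (-5)·(-3)) - 9·(1·2 - (-5)·(-1)) + 15·(1·(-3) - 0·(-1)) = 0·(-15) - 9·(-3) + 15·(-3) = -18.
So p(z) = det(zI - A) = z^3 - 2z^2 - 9z + 18.
Rational-root test: any integer root divides 18. Testing small divisors, z = 2 works: p(2) = 8 + (-8) + (-18) + 18 = 0, so (z - 2) is a factor.
Dividing, p(z) = (z - 2)(z^2 - 9).
Factor z^2 - 9: two numbers with sum 0 and product -9 are 3 and -3, so z^2 - 9 = (z - 3)(z + 3).
Hence p(z) = (z - 3) (z - 2) (z + 3), with roots -3, 2, 3.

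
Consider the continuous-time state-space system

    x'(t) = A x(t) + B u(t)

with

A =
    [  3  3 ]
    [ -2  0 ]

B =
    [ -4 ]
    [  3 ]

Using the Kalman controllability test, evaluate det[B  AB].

AB = [[-3], [8]]
Controllability matrix C = [B  AB] = [[-4, -3], [3, 8]]
det(C) = (-4)·8 - (-3)·3 = -32 - (-9) = -23
Since det(C) ≠ 0, rank(C) = 2 and the system is completely controllable.

-23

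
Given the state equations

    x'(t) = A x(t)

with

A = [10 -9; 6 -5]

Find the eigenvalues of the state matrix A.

1, 4

det(sI - A) = s^2 - (tr A)s + det A, with tr A = 10 + (-5) = 5 and det A = 10·(-5) - (-9)·6 = -50 - (-54) = 4.
So p(s) = det(sI - A) = s^2 - 5s + 4.
Factor s^2 - 5s + 4: two numbers with sum 5 and product 4 are 4 and 1, so s^2 - 5s + 4 = (s - 4)(s - 1).
Hence p(s) = (s - 4) (s - 1), with roots 1, 4.
At least one eigenvalue has non-negative real part, so the system is not asymptotically stable.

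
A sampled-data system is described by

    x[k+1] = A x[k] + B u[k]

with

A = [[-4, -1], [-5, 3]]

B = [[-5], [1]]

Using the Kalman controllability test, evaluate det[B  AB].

AB = [[19], [28]]
Controllability matrix C = [B  AB] = [[-5, 19], [1, 28]]
det(C) = (-5)·28 - 19·1 = -140 - 19 = -159
Since det(C) ≠ 0, rank(C) = 2 and the system is completely controllable.

-159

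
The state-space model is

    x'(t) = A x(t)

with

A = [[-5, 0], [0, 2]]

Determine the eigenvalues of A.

-5, 2

det(sI - A) = s^2 - (tr A)s + det A, with tr A = (-5) + 2 = -3 and det A = (-5)·2 - 0·0 = -10 - 0 = -10.
So p(s) = det(sI - A) = s^2 + 3s - 10.
Factor s^2 + 3s - 10: two numbers with sum -3 and product -10 are 2 and -5, so s^2 + 3s - 10 = (s - 2)(s + 5).
Hence p(s) = (s - 2) (s + 5), with roots -5, 2.
At least one eigenvalue has non-negative real part, so the system is not asymptotically stable.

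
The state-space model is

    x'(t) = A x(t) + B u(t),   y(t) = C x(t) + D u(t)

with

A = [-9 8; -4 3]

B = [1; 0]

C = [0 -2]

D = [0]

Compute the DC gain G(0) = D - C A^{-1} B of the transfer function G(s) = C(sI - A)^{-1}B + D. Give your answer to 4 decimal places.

G(0) = C(-A)^{-1}B + D = -C A^{-1} B + D.
det A = 5, so A^{-1} = (1/5)·adj(A) = [[3/5, -8/5], [4/5, -9/5]]
A^{-1} B = [3/5, 4/5]^T
C A^{-1} B = -8/5
G(0) = D - C A^{-1} B = 0 - (-8/5) = 8/5 ≈ 1.6000

1.6000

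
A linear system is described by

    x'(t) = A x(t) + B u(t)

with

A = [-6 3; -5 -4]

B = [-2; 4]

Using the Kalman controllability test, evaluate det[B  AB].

AB = [[24], [-6]]
Controllability matrix C = [B  AB] = [[-2, 24], [4, -6]]
det(C) = (-2)·(-6) - 24·4 = 12 - 96 = -84
Since det(C) ≠ 0, rank(C) = 2 and the system is completely controllable.

-84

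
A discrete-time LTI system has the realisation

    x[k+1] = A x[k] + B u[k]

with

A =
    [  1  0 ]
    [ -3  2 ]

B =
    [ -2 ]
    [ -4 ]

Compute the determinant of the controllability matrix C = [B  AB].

AB = [[-2], [-2]]
Controllability matrix C = [B  AB] = [[-2, -2], [-4, -2]]
det(C) = (-2)·(-2) - (-2)·(-4) = 4 - 8 = -4
Since det(C) ≠ 0, rank(C) = 2 and the system is completely controllable.

-4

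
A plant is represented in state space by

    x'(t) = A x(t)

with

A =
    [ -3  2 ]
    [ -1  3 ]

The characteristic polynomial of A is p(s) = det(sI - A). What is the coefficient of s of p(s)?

For a 2×2 matrix, det(sI - A) = s^2 - (tr A)s + det A.
tr A = 0, det A = -7.
So p(s) = s^2 - 7.
The coefficient of s is 0.

0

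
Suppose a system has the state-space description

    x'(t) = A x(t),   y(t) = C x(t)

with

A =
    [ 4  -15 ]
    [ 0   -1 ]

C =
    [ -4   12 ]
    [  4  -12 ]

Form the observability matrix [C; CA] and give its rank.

1

CA = [[-16, 48], [16, -48]]
Observability matrix O = [C; CA] = [[-4, 12], [4, -12], [-16, 48], [16, -48]]
Every row of O is a scalar multiple of row 1 = [-4, 12] (multipliers 1, -1, 4, -4), so the rows span a one-dimensional space.
O ≠ 0, hence rank(O) = 1.
rank(O) = 1 < n = 2, so the pair (A, C) is not completely observable.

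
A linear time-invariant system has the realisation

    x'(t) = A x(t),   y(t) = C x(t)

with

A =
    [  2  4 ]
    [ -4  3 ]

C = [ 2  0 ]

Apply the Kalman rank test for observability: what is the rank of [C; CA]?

CA = [[4, 8]]
Observability matrix O = [C; CA] = [[2, 0], [4, 8]]
det(O) = 2·8 - 0·4 = 16 - 0 = 16 ≠ 0, so rank(O) = 2.
rank(O) = 2 = n, so the pair (A, C) is completely observable.

2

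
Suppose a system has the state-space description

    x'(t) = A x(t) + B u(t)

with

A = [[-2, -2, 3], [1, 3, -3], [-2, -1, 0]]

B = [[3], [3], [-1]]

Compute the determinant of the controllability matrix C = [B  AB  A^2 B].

4068

AB = [[-15], [15], [-9]]
A^2B = [[-27], [57], [15]]
Controllability matrix C = [B  AB  A^2B] = [[3, -15, -27], [3, 15, 57], [-1, -9, 15]]
Expanding along the first row, det(C) = 3·(15·15 - 57·(-9)) - (-15)·(3·15 - 57·(-1)) + (-27)·(3·(-9) - 15·(-1)) = 3·738 - (-15)·102 + (-27)·(-12) = 4068
Since det(C) ≠ 0, rank(C) = 3 and the system is completely controllable.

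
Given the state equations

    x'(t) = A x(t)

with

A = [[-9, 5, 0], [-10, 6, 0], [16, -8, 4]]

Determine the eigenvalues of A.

-4, 1, 4

det(sI - A) = s^3 - (tr A)s^2 + (M11 + M22 + M33)s - det A, where Mii is the 2×2 principal minor of A obtained by deleting row i and column i.
tr A = (-9) + 6 + 4 = 1; M11 = 6·4 - 0·(-8) = 24 - 0 = 24; M22 = (-9)·4 - 0·16 = -36 - 0 = -36; M33 = (-9)·6 - 5·(-10) = -54 - (-50) = -4; sum of minors = -16.
det A = (-9)·(6·4 - 0·(-8)) - 5·((-10)·4 - 0·16) + 0·((-10)·(-8) - 6·16) = (-9)·24 - 5·(-40) + 0·(-16) = -16.
So p(s) = det(sI - A) = s^3 - s^2 - 16s + 16.
Rational-root test: any integer root divides 16. Testing small divisors, s = 1 works: p(1) = 1 + (-1) + (-16) + 16 = 0, so (s - 1) is a factor.
Dividing, p(s) = (s - 1)(s^2 - 16).
Factor s^2 - 16: two numbers with sum 0 and product -16 are 4 and -4, so s^2 - 16 = (s - 4)(s + 4).
Hence p(s) = (s - 4) (s - 1) (s + 4), with roots -4, 1, 4.
At least one eigenvalue has non-negative real part, so the system is not asymptotically stable.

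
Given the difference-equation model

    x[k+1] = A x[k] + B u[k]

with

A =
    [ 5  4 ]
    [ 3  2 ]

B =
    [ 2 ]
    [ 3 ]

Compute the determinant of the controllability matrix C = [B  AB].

-42

AB = [[22], [12]]
Controllability matrix C = [B  AB] = [[2, 22], [3, 12]]
det(C) = 2·12 - 22·3 = 24 - 66 = -42
Since det(C) ≠ 0, rank(C) = 2 and the system is completely controllable.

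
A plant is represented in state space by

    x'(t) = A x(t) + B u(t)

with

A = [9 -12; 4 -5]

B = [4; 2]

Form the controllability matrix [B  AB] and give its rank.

1

AB = [[12], [6]]
Controllability matrix C = [B  AB] = [[4, 12], [2, 6]]
Every column of C is a scalar multiple of column 1 = [4, 2] (multipliers 1, 3), so the columns span a one-dimensional space.
C ≠ 0, hence rank(C) = 1.
rank(C) = 1 < n = 2, so the pair (A, B) is not completely controllable.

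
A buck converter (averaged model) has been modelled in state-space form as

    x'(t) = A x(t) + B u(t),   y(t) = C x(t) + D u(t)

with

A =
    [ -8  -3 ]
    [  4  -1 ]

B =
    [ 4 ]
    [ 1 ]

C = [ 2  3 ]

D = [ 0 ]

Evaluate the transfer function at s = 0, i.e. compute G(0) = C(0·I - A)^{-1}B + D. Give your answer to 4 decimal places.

G(0) = C(-A)^{-1}B + D = -C A^{-1} B + D.
det A = 20, so A^{-1} = (1/20)·adj(A) = [[-1/20, 3/20], [-1/5, -2/5]]
A^{-1} B = [-1/20, -6/5]^T
C A^{-1} B = -37/10
G(0) = D - C A^{-1} B = 0 - (-37/10) = 37/10 ≈ 3.7000

3.7000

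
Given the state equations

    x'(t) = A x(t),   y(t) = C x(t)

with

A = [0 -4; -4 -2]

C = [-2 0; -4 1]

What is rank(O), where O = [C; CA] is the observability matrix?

CA = [[0, 8], [-4, 14]]
Observability matrix O = [C; CA] = [[-2, 0], [-4, 1], [0, 8], [-4, 14]]
Take the 2×2 submatrix of O formed by rows 1, 2: [[-2, 0], [-4, 1]]. Its determinant is (-2)·1 - 0·(-4) = -2 - 0 = -2 ≠ 0.
So rank(O) ≥ 2; since O has 2 columns, rank(O) = 2.
rank(O) = 2 = n, so the pair (A, C) is completely observable.

2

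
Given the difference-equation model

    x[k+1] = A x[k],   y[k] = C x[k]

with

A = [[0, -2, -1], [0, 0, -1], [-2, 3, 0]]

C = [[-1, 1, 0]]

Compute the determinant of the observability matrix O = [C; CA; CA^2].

4

CA = [[0, 2, 0]]
CA^2 = [[0, 0, -2]]
Observability matrix O = [C; CA; CA^2] = [[-1, 1, 0], [0, 2, 0], [0, 0, -2]]
Expanding along the first row, det(O) = (-1)·(2·(-2) - 0·0) - 1·(0·(-2) - 0·0) + 0·(0·0 - 2·0) = (-1)·(-4) - 1·0 + 0·0 = 4
Since det(O) ≠ 0, rank(O) = 3 and the system is completely observable.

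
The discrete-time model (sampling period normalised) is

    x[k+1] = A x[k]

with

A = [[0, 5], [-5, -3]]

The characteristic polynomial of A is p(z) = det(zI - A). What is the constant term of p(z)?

25

For a 2×2 matrix, det(zI - A) = z^2 - (tr A)z + det A.
tr A = -3, det A = 25.
So p(z) = z^2 + 3z + 25.
The constant term is 25.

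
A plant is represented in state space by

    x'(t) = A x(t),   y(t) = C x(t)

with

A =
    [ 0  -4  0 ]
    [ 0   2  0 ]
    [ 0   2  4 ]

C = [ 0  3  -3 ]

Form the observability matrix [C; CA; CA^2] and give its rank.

2

CA = [[0, 0, -12]]
CA^2 = [[0, -24, -48]]
Observability matrix O = [C; CA; CA^2] = [[0, 3, -3], [0, 0, -12], [0, -24, -48]]
Column 1 of O is identically zero, so rank(O) ≤ 2.
The 2×2 minor from rows 1, 2, columns 2, 3 is 3·(-12) - (-3)·0 = -36 - 0 = -36 ≠ 0, so rank(O) = 2.
rank(O) = 2 < n = 3, so the pair (A, C) is not completely observable.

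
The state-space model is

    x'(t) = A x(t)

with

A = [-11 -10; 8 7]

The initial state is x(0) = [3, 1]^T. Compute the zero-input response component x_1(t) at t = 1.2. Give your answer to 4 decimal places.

-4.5738

det(sI - A) = s^2 - (tr A)s + det A, with tr A = (-11) + 7 = -4 and det A = (-11)·7 - (-10)·8 = -77 - (-80) = 3.
So p(s) = det(sI - A) = s^2 + 4s + 3.
Factor s^2 + 4s + 3: two numbers with sum -4 and product 3 are -1 and -3, so s^2 + 4s + 3 = (s + 1)(s + 3).
Hence p(s) = (s + 1) (s + 3), with roots -3, -1.
The eigenvalues -3, -1 are distinct and real, so A is diagonalisable and x(t) = e^{At} x(0) = V diag(e^{λ_i t}) V^{-1} x(0), where the columns of V are the eigenvectors.
λ = -3: A - (-3)I = [[-8, -10], [8, 10]]. Row 1 gives (-8)·v1 + (-10)·v2 = 0, so take v_1 = [5, -4]^T.
λ = -1: A - (-1)I = [[-10, -10], [8, 8]]. Row 1 gives (-10)·v1 + (-10)·v2 = 0, so take v_2 = [1, -1]^T.
V = [v_1 v_2] = [[5, 1], [-4, -1]] has det V = -1, so V^{-1} = adj(V)/det V = [[1, 1], [-4, -5]].
Modal coordinates z(0) = V^{-1} x(0): 1·3 + 1·1 = 4; (-4)·3 + (-5)·1 = -17; so z(0) = [4, -17]^T.
x_1(t) = Σ_i (v_i)_1 · z_i(0) · e^{λ_i t} (row 1 of V times the modal terms).
x_1(1.2) = 5·4·e^{-3·1.2} + 1·(-17)·e^{-1·1.2} = 20·0.027324 + (-17)·0.301194 = -4.5738.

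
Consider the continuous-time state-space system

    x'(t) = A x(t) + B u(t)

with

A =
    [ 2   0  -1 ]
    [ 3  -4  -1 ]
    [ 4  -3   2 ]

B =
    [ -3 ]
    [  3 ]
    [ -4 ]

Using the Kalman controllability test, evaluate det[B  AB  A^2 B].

-11919

AB = [[-2], [-17], [-29]]
A^2B = [[25], [91], [-15]]
Controllability matrix C = [B  AB  A^2B] = [[-3, -2, 25], [3, -17, 91], [-4, -29, -15]]
Expanding along the first row, det(C) = (-3)·((-17)·(-15) - 91·(-29)) - (-2)·(3·(-15) - 91·(-4)) + 25·(3·(-29) - (-17)·(-4)) = (-3)·2894 - (-2)·319 + 25·(-155) = -11919
Since det(C) ≠ 0, rank(C) = 3 and the system is completely controllable.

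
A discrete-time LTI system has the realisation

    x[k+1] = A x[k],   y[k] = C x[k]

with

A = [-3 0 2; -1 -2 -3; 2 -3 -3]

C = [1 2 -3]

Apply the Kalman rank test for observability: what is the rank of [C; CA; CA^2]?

3

CA = [[-11, 5, 5]]
CA^2 = [[38, -25, -52]]
Observability matrix O = [C; CA; CA^2] = [[1, 2, -3], [-11, 5, 5], [38, -25, -52]]
det(O) = 1·(5·(-52) - 5·(-25)) - 2·((-11)·(-52) - 5·38) + (-3)·((-11)·(-25) - 5·38) = 1·(-135) - 2·382 + (-3)·85 = -1154 ≠ 0, so rank(O) = 3.
rank(O) = 3 = n, so the pair (A, C) is completely observable.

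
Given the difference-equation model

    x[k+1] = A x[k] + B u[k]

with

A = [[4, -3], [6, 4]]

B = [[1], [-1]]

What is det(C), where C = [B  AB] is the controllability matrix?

AB = [[7], [2]]
Controllability matrix C = [B  AB] = [[1, 7], [-1, 2]]
det(C) = 1·2 - 7·(-1) = 2 - (-7) = 9
Since det(C) ≠ 0, rank(C) = 2 and the system is completely controllable.

9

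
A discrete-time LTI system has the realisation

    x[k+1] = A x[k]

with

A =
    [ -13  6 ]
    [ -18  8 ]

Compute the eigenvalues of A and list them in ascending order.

det(zI - A) = z^2 - (tr A)z + det A, with tr A = (-13) + 8 = -5 and det A = (-13)·8 - 6·(-18) = -104 - (-108) = 4.
So p(z) = det(zI - A) = z^2 + 5z + 4.
Factor z^2 + 5z + 4: two numbers with sum -5 and product 4 are -1 and -4, so z^2 + 5z + 4 = (z + 1)(z + 4).
Hence p(z) = (z + 1) (z + 4), with roots -4, -1.

-4, -1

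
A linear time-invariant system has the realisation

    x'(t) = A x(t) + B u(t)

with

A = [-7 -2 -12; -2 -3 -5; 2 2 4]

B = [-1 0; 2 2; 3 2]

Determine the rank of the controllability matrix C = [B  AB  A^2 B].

AB = [[-33, -28], [-19, -16], [14, 12]]
A^2B = [[101, 84], [53, 44], [-48, -40]]
Controllability matrix C = [B  AB  A^2B] = [[-1, 0, -33, -28, 101, 84], [2, 2, -19, -16, 53, 44], [3, 2, 14, 12, -48, -40]]
The rows r1, r2, r3 of C are linearly dependent: r1 - r2 + r3 = 0 (check each entry), so rank(C) ≤ 2.
The 2×2 minor from rows 1, 2, columns 1, 2 is (-1)·2 - 0·2 = -2 - 0 = -2 ≠ 0, so rank(C) = 2.
rank(C) = 2 < n = 3, so the pair (A, B) is not completely controllable.

2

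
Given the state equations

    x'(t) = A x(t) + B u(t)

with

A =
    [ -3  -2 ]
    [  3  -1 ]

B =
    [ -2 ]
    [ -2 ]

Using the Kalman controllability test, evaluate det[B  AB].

AB = [[10], [-4]]
Controllability matrix C = [B  AB] = [[-2, 10], [-2, -4]]
det(C) = (-2)·(-4) - 10·(-2) = 8 - (-20) = 28
Since det(C) ≠ 0, rank(C) = 2 and the system is completely controllable.

28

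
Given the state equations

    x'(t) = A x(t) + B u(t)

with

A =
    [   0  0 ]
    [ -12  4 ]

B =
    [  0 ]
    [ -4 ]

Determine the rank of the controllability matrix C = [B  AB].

AB = [[0], [-16]]
Controllability matrix C = [B  AB] = [[0, 0], [-4, -16]]
Every column of C is a scalar multiple of column 1 = [0, -4] (multipliers 1, 4), so the columns span a one-dimensional space.
C ≠ 0, hence rank(C) = 1.
rank(C) = 1 < n = 2, so the pair (A, B) is not completely controllable.

1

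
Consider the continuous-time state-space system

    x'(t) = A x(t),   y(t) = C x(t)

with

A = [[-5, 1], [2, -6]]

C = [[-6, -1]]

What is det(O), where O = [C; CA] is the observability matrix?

28

CA = [[28, 0]]
Observability matrix O = [C; CA] = [[-6, -1], [28, 0]]
det(O) = (-6)·0 - (-1)·28 = 0 - (-28) = 28
Since det(O) ≠ 0, rank(O) = 2 and the system is completely observable.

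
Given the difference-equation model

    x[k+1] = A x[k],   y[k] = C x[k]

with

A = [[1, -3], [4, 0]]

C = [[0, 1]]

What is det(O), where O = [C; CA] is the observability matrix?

CA = [[4, 0]]
Observability matrix O = [C; CA] = [[0, 1], [4, 0]]
det(O) = 0·0 - 1·4 = 0 - 4 = -4
Since det(O) ≠ 0, rank(O) = 2 and the system is completely observable.

-4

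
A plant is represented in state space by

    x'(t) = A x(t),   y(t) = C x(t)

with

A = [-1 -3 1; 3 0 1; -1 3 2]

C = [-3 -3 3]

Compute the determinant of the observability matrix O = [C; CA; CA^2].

CA = [[-9, 18, 0]]
CA^2 = [[63, 27, 9]]
Observability matrix O = [C; CA; CA^2] = [[-3, -3, 3], [-9, 18, 0], [63, 27, 9]]
Expanding along the first row, det(O) = (-3)·(18·9 - 0·27) - (-3)·((-9)·9 - 0·63) + 3·((-9)·27 - 18·63) = (-3)·162 - (-3)·(-81) + 3·(-1377) = -4860
Since det(O) ≠ 0, rank(O) = 3 and the system is completely observable.

-4860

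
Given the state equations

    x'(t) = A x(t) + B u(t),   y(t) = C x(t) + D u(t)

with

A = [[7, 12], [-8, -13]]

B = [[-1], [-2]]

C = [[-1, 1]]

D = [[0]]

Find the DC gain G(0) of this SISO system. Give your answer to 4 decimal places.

G(0) = C(-A)^{-1}B + D = -C A^{-1} B + D.
det A = 5, so A^{-1} = (1/5)·adj(A) = [[-13/5, -12/5], [8/5, 7/5]]
A^{-1} B = [37/5, -22/5]^T
C A^{-1} B = -59/5
G(0) = D - C A^{-1} B = 0 - (-59/5) = 59/5 ≈ 11.8000

11.8000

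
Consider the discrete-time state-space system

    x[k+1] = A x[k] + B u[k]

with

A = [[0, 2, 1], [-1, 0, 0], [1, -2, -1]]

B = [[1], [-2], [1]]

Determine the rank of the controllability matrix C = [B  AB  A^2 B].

AB = [[-3], [-1], [4]]
A^2B = [[2], [3], [-5]]
Controllability matrix C = [B  AB  A^2B] = [[1, -3, 2], [-2, -1, 3], [1, 4, -5]]
The rows r1, r2, r3 of C are linearly dependent: r1 + r2 + r3 = 0 (check each entry), so rank(C) ≤ 2.
The 2×2 minor from rows 1, 2, columns 1, 2 is 1·(-1) - (-3)·(-2) = -1 - 6 = -7 ≠ 0, so rank(C) = 2.
rank(C) = 2 < n = 3, so the pair (A, B) is not completely controllable.

2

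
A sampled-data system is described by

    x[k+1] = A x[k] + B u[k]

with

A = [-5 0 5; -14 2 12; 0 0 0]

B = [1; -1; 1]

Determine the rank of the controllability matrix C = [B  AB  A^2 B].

2

AB = [[0], [-4], [0]]
A^2B = [[0], [-8], [0]]
Controllability matrix C = [B  AB  A^2B] = [[1, 0, 0], [-1, -4, -8], [1, 0, 0]]
The rows r1, r2, r3 of C are linearly dependent: -r1 + r3 = 0 (check each entry), so rank(C) ≤ 2.
The 2×2 minor from rows 1, 2, columns 1, 2 is 1·(-4) - 0·(-1) = -4 - 0 = -4 ≠ 0, so rank(C) = 2.
rank(C) = 2 < n = 3, so the pair (A, B) is not completely controllable.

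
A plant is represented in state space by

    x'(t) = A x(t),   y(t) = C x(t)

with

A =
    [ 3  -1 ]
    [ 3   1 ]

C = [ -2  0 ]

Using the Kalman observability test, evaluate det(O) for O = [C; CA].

-4

CA = [[-6, 2]]
Observability matrix O = [C; CA] = [[-2, 0], [-6, 2]]
det(O) = (-2)·2 - 0·(-6) = -4 - 0 = -4
Since det(O) ≠ 0, rank(O) = 2 and the system is completely observable.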